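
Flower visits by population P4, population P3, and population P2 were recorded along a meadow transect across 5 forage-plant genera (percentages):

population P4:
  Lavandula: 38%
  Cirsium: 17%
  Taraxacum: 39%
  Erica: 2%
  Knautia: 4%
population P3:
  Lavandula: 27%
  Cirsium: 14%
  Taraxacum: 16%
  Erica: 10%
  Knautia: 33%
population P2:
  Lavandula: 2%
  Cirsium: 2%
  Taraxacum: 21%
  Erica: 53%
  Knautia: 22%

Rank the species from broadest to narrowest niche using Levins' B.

population P3 > population P4 > population P2

Convert percentages to proportions (divide by 100).
Σp_P4ᵢ² = 0.38² + 0.17² + 0.39² + 0.02² + 0.04² = 0.1444 + 0.0289 + 0.1521 + 0.0004 + 0.0016 = 0.3274
B_P4 = 1 / 0.3274 = 3.0544
Σp_P3ᵢ² = 0.27² + 0.14² + 0.16² + 0.10² + 0.33² = 0.0729 + 0.0196 + 0.0256 + 0.0100 + 0.1089 = 0.2370
B_P3 = 1 / 0.2370 = 4.2194
Σp_P2ᵢ² = 0.02² + 0.02² + 0.21² + 0.53² + 0.22² = 0.0004 + 0.0004 + 0.0441 + 0.2809 + 0.0484 = 0.3742
B_P2 = 1 / 0.3742 = 2.6724
Ranking by B (broadest → narrowest): population P3 (4.22) > population P4 (3.05) > population P2 (2.67)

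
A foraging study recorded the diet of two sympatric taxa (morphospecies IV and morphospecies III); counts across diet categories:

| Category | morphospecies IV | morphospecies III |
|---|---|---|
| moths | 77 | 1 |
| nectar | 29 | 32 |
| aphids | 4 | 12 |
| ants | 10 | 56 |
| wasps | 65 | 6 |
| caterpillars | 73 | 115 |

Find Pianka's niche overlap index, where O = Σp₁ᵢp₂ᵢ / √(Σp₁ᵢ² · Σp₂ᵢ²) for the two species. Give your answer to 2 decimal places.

0.61

Proportions for morphospecies IV (n=258): 77/258=0.2984, 29/258=0.1124, 4/258=0.0155, 10/258=0.0388, 65/258=0.2519, 73/258=0.2829
Proportions for morphospecies III (n=222): 1/222=0.0045, 32/222=0.1441, 12/222=0.0541, 56/222=0.2523, 6/222=0.0270, 115/222=0.5180
Σ p₁ᵢp₂ᵢ = 0.001343 + 0.016197 + 0.000839 + 0.009789 + 0.006801 + 0.146542 = 0.181511
Σp_1ᵢ² = 0.2984² + 0.1124² + 0.0155² + 0.0388² + 0.2519² + 0.2829² = 0.089043 + 0.012634 + 0.000240 + 0.001505 + 0.063454 + 0.080032 = 0.246908
Σp_2ᵢ² = 0.0045² + 0.1441² + 0.0541² + 0.2523² + 0.0270² + 0.5180² = 0.000020 + 0.020765 + 0.002927 + 0.063655 + 0.000729 + 0.268324 = 0.356420
O = 0.181511 / √(0.246908 × 0.356420) = 0.181511 / 0.2966529 = 0.6119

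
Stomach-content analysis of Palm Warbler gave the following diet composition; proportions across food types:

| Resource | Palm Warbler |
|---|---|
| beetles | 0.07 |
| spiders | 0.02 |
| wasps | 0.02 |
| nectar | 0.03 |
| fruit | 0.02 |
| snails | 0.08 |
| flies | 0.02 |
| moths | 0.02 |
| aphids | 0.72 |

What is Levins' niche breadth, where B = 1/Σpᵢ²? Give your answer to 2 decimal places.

Σpᵢ² = 0.07² + 0.02² + 0.02² + 0.03² + 0.02² + 0.08² + 0.02² + 0.02² + 0.72² = 0.0049 + 0.0004 + 0.0004 + 0.0009 + 0.0004 + 0.0064 + 0.0004 + 0.0004 + 0.5184 = 0.5326
B = 1 / 0.5326 = 1.8776

1.88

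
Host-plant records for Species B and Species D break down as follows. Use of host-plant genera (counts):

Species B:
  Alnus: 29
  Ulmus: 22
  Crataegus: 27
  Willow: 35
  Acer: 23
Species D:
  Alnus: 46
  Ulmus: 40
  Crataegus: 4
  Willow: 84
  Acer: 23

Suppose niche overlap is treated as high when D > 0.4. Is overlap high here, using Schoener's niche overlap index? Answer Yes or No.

Proportions for Species B (n=136): 29/136=0.2132, 22/136=0.1618, 27/136=0.1985, 35/136=0.2574, 23/136=0.1691
Proportions for Species D (n=197): 46/197=0.2335, 40/197=0.2030, 4/197=0.0203, 84/197=0.4264, 23/197=0.1168
Σ|p₁ᵢ − p₂ᵢ| = 0.0203 + 0.0412 + 0.1782 + 0.1690 + 0.0523 = 0.4610
D = 1 − ½ × 0.4610 = 1 − 0.23050 = 0.76950
D = 0.76950 > 0.4 → Yes.

Yes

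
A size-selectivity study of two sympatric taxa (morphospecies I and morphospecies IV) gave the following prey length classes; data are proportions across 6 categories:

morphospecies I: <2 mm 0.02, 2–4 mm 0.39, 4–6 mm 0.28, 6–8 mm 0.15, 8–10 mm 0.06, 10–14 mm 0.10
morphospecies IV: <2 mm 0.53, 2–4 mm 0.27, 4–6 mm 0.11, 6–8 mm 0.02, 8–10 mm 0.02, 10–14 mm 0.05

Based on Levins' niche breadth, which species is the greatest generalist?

morphospecies I

Σp_Iᵢ² = 0.02² + 0.39² + 0.28² + 0.15² + 0.06² + 0.10² = 0.0004 + 0.1521 + 0.0784 + 0.0225 + 0.0036 + 0.0100 = 0.2670
B_I = 1 / 0.2670 = 3.7453
Σp_IVᵢ² = 0.53² + 0.27² + 0.11² + 0.02² + 0.02² + 0.05² = 0.2809 + 0.0729 + 0.0121 + 0.0004 + 0.0004 + 0.0025 = 0.3692
B_IV = 1 / 0.3692 = 2.7086
Highest B → broadest niche (most generalist): morphospecies I (B = 3.75).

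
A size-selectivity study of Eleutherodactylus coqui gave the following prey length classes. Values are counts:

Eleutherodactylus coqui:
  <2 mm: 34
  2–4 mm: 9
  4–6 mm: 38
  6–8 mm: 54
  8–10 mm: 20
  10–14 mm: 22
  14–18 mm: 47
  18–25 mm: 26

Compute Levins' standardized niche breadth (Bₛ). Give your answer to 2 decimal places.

Proportions for Eleutherodactylus coqui (n=250): 34/250=0.1360, 9/250=0.0360, 38/250=0.1520, 54/250=0.2160, 20/250=0.0800, 22/250=0.0880, 47/250=0.1880, 26/250=0.1040
Σpᵢ² = 0.1360² + 0.0360² + 0.1520² + 0.2160² + 0.0800² + 0.0880² + 0.1880² + 0.1040² = 0.018496 + 0.001296 + 0.023104 + 0.046656 + 0.006400 + 0.007744 + 0.035344 + 0.010816 = 0.149856
B = 1 / 0.149856 = 6.6731
Bₛ = (B − 1)/(n − 1) = (6.6731 − 1)/(8 − 1) = 5.6731/7 = 0.8104

0.81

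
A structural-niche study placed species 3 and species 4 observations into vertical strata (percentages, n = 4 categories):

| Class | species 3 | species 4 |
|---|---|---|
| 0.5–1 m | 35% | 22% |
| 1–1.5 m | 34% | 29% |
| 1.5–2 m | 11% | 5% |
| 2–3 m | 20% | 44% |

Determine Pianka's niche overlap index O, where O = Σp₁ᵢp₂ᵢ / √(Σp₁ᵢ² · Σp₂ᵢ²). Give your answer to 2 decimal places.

0.87

Convert percentages to proportions (divide by 100).
Σ p₁ᵢp₂ᵢ = 0.0770 + 0.0986 + 0.0055 + 0.0880 = 0.2691
Σp_1ᵢ² = 0.35² + 0.34² + 0.11² + 0.20² = 0.1225 + 0.1156 + 0.0121 + 0.0400 = 0.2902
Σp_2ᵢ² = 0.22² + 0.29² + 0.05² + 0.44² = 0.0484 + 0.0841 + 0.0025 + 0.1936 = 0.3286
O = 0.2691 / √(0.2902 × 0.3286) = 0.2691 / 0.30880 = 0.8714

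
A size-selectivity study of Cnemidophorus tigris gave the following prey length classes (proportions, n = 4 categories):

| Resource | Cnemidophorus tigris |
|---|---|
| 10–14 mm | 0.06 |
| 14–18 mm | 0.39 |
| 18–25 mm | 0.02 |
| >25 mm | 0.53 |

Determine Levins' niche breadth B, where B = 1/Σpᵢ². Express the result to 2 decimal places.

2.29

Σpᵢ² = 0.06² + 0.39² + 0.02² + 0.53² = 0.0036 + 0.1521 + 0.0004 + 0.2809 = 0.4370
B = 1 / 0.4370 = 2.2883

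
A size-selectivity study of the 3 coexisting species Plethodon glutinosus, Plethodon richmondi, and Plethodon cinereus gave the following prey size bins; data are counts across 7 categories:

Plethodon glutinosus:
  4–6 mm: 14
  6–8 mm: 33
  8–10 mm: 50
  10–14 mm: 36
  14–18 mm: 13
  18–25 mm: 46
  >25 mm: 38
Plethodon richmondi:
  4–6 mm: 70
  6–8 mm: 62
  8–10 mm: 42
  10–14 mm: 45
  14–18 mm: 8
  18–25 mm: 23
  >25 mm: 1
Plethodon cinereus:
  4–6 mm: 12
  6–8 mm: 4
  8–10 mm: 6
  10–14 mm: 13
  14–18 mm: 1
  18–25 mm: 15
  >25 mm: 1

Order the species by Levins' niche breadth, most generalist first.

Proportions for Plethodon glutinosus (n=230): 14/230=0.0609, 33/230=0.1435, 50/230=0.2174, 36/230=0.1565, 13/230=0.0565, 46/230=0.2000, 38/230=0.1652
Proportions for Plethodon richmondi (n=251): 70/251=0.2789, 62/251=0.2470, 42/251=0.1673, 45/251=0.1793, 8/251=0.0319, 23/251=0.0916, 1/251=0.0040
Proportions for Plethodon cinereus (n=52): 12/52=0.2308, 4/52=0.0769, 6/52=0.1154, 13/52=0.2500, 1/52=0.0192, 15/52=0.2885, 1/52=0.0192
Σp_glutᵢ² = 0.0609² + 0.1435² + 0.2174² + 0.1565² + 0.0565² + 0.2000² + 0.1652² = 0.003709 + 0.020592 + 0.047263 + 0.024492 + 0.003192 + 0.040000 + 0.027291 = 0.166539
B_glut = 1 / 0.166539 = 6.0046
Σp_richᵢ² = 0.2789² + 0.2470² + 0.1673² + 0.1793² + 0.0319² + 0.0916² + 0.0040² = 0.077785 + 0.061009 + 0.027989 + 0.032148 + 0.001018 + 0.008391 + 0.000016 = 0.208356
B_rich = 1 / 0.208356 = 4.7995
Σp_cineᵢ² = 0.2308² + 0.0769² + 0.1154² + 0.2500² + 0.0192² + 0.2885² + 0.0192² = 0.053269 + 0.005914 + 0.013317 + 0.062500 + 0.000369 + 0.083232 + 0.000369 = 0.218970
B_cine = 1 / 0.218970 = 4.5668
Ranking by B (broadest → narrowest): Plethodon glutinosus (6.00) > Plethodon richmondi (4.80) > Plethodon cinereus (4.57)

Plethodon glutinosus > Plethodon richmondi > Plethodon cinereus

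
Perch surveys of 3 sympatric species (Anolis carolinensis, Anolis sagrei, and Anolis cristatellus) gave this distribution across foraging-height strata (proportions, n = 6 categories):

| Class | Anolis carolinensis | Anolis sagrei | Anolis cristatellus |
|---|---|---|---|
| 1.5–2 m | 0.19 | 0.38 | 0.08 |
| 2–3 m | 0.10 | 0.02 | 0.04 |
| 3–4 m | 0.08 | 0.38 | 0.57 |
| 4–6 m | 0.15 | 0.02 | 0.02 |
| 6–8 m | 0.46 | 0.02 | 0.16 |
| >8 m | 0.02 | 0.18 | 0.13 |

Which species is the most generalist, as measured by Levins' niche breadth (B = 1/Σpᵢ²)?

Anolis carolinensis

Σp_caroᵢ² = 0.19² + 0.10² + 0.08² + 0.15² + 0.46² + 0.02² = 0.0361 + 0.0100 + 0.0064 + 0.0225 + 0.2116 + 0.0004 = 0.2870
B_caro = 1 / 0.2870 = 3.4843
Σp_sagrᵢ² = 0.38² + 0.02² + 0.38² + 0.02² + 0.02² + 0.18² = 0.1444 + 0.0004 + 0.1444 + 0.0004 + 0.0004 + 0.0324 = 0.3224
B_sagr = 1 / 0.3224 = 3.1017
Σp_crisᵢ² = 0.08² + 0.04² + 0.57² + 0.02² + 0.16² + 0.13² = 0.0064 + 0.0016 + 0.3249 + 0.0004 + 0.0256 + 0.0169 = 0.3758
B_cris = 1 / 0.3758 = 2.6610
Highest B → broadest niche (most generalist): Anolis carolinensis (B = 3.48).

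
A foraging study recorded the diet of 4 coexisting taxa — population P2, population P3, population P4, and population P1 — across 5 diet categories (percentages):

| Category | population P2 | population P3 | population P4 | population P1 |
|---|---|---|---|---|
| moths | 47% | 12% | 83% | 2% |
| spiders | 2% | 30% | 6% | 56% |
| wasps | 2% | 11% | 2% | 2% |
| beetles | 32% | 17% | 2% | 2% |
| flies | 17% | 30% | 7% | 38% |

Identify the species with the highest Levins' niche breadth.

Convert percentages to proportions (divide by 100).
Σp_P2ᵢ² = 0.47² + 0.02² + 0.02² + 0.32² + 0.17² = 0.2209 + 0.0004 + 0.0004 + 0.1024 + 0.0289 = 0.3530
B_P2 = 1 / 0.3530 = 2.8329
Σp_P3ᵢ² = 0.12² + 0.30² + 0.11² + 0.17² + 0.30² = 0.0144 + 0.0900 + 0.0121 + 0.0289 + 0.0900 = 0.2354
B_P3 = 1 / 0.2354 = 4.2481
Σp_P4ᵢ² = 0.83² + 0.06² + 0.02² + 0.02² + 0.07² = 0.6889 + 0.0036 + 0.0004 + 0.0004 + 0.0049 = 0.6982
B_P4 = 1 / 0.6982 = 1.4323
Σp_P1ᵢ² = 0.02² + 0.56² + 0.02² + 0.02² + 0.38² = 0.0004 + 0.3136 + 0.0004 + 0.0004 + 0.1444 = 0.4592
B_P1 = 1 / 0.4592 = 2.1777
Highest B → broadest niche (most generalist): population P3 (B = 4.25).

population P3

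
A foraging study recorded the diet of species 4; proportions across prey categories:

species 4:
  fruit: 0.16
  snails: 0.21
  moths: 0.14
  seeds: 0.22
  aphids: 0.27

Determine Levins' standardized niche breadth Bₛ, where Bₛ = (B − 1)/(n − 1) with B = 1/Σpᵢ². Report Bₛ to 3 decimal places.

0.937

Σpᵢ² = 0.16² + 0.21² + 0.14² + 0.22² + 0.27² = 0.0256 + 0.0441 + 0.0196 + 0.0484 + 0.0729 = 0.2106
B = 1 / 0.2106 = 4.74834
Bₛ = (B − 1)/(n − 1) = (4.74834 − 1)/(5 − 1) = 3.74834/4 = 0.93709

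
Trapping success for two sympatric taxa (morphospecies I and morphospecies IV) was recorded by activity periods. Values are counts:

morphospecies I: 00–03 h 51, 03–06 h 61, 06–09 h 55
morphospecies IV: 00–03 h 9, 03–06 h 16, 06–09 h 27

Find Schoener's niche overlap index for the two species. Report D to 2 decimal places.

0.81

Proportions for morphospecies I (n=167): 51/167=0.3054, 61/167=0.3653, 55/167=0.3293
Proportions for morphospecies IV (n=52): 9/52=0.1731, 16/52=0.3077, 27/52=0.5192
Σ|p₁ᵢ − p₂ᵢ| = 0.1323 + 0.0576 + 0.1899 = 0.3798
D = 1 − ½ × 0.3798 = 1 − 0.18990 = 0.81010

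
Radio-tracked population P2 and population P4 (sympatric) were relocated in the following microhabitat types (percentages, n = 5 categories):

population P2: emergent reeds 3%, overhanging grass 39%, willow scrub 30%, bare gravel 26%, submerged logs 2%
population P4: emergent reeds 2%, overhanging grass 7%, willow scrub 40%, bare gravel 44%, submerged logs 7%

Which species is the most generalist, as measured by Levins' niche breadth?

population P2

Convert percentages to proportions (divide by 100).
Σp_P2ᵢ² = 0.03² + 0.39² + 0.30² + 0.26² + 0.02² = 0.0009 + 0.1521 + 0.0900 + 0.0676 + 0.0004 = 0.3110
B_P2 = 1 / 0.3110 = 3.2154
Σp_P4ᵢ² = 0.02² + 0.07² + 0.40² + 0.44² + 0.07² = 0.0004 + 0.0049 + 0.1600 + 0.1936 + 0.0049 = 0.3638
B_P4 = 1 / 0.3638 = 2.7488
Highest B → broadest niche (most generalist): population P2 (B = 3.22).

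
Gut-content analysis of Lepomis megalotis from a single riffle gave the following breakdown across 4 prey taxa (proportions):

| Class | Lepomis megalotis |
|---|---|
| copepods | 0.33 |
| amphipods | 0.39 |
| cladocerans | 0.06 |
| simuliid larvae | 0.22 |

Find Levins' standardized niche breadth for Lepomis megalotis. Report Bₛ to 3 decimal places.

Σpᵢ² = 0.33² + 0.39² + 0.06² + 0.22² = 0.1089 + 0.1521 + 0.0036 + 0.0484 = 0.3130
B = 1 / 0.3130 = 3.19489
Bₛ = (B − 1)/(n − 1) = (3.19489 − 1)/(4 − 1) = 2.19489/3 = 0.73163

0.732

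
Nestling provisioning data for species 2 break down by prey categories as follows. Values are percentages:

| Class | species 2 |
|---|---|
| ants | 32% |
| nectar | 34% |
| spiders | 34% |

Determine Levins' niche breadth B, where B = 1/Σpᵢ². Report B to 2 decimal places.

Convert percentages to proportions (divide by 100).
Σpᵢ² = 0.32² + 0.34² + 0.34² = 0.1024 + 0.1156 + 0.1156 = 0.3336
B = 1 / 0.3336 = 2.9976

3.00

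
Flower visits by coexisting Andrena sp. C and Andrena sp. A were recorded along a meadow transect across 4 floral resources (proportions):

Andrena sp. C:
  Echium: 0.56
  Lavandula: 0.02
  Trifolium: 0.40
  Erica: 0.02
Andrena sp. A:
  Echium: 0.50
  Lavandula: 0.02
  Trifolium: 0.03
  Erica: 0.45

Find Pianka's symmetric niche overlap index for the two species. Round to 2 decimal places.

Σ p₁ᵢp₂ᵢ = 0.2800 + 0.0004 + 0.0120 + 0.0090 = 0.3014
Σp_1ᵢ² = 0.56² + 0.02² + 0.40² + 0.02² = 0.3136 + 0.0004 + 0.1600 + 0.0004 = 0.4744
Σp_2ᵢ² = 0.50² + 0.02² + 0.03² + 0.45² = 0.2500 + 0.0004 + 0.0009 + 0.2025 = 0.4538
O = 0.3014 / √(0.4744 × 0.4538) = 0.3014 / 0.46399 = 0.6496

0.65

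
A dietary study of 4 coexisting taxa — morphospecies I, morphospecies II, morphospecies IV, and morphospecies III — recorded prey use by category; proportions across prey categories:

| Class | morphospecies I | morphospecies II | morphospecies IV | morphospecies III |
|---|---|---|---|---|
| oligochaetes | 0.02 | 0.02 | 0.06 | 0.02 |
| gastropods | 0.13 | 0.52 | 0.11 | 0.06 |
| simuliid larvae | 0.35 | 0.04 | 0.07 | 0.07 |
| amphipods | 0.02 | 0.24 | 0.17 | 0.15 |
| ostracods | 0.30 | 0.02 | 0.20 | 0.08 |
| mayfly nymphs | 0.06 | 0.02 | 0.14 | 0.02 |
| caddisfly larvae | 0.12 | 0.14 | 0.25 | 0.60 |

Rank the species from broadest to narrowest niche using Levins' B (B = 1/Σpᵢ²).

Σp_Iᵢ² = 0.02² + 0.13² + 0.35² + 0.02² + 0.30² + 0.06² + 0.12² = 0.0004 + 0.0169 + 0.1225 + 0.0004 + 0.0900 + 0.0036 + 0.0144 = 0.2482
B_I = 1 / 0.2482 = 4.0290
Σp_IIᵢ² = 0.02² + 0.52² + 0.04² + 0.24² + 0.02² + 0.02² + 0.14² = 0.0004 + 0.2704 + 0.0016 + 0.0576 + 0.0004 + 0.0004 + 0.0196 = 0.3504
B_II = 1 / 0.3504 = 2.8539
Σp_IVᵢ² = 0.06² + 0.11² + 0.07² + 0.17² + 0.20² + 0.14² + 0.25² = 0.0036 + 0.0121 + 0.0049 + 0.0289 + 0.0400 + 0.0196 + 0.0625 = 0.1716
B_IV = 1 / 0.1716 = 5.8275
Σp_IIIᵢ² = 0.02² + 0.06² + 0.07² + 0.15² + 0.08² + 0.02² + 0.60² = 0.0004 + 0.0036 + 0.0049 + 0.0225 + 0.0064 + 0.0004 + 0.3600 = 0.3982
B_III = 1 / 0.3982 = 2.5113
Ranking by B (broadest → narrowest): morphospecies IV (5.83) > morphospecies I (4.03) > morphospecies II (2.85) > morphospecies III (2.51)

morphospecies IV > morphospecies I > morphospecies II > morphospecies III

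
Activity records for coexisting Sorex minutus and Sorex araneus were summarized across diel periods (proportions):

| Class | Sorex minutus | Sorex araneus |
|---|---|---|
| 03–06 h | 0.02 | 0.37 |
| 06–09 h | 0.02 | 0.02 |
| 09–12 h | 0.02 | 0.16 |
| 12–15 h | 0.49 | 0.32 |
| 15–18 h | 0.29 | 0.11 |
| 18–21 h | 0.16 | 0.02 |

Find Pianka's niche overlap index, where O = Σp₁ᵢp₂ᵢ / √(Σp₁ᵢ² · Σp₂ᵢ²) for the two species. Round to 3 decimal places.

Σ p₁ᵢp₂ᵢ = 0.0074 + 0.0004 + 0.0032 + 0.1568 + 0.0319 + 0.0032 = 0.2029
Σp_1ᵢ² = 0.02² + 0.02² + 0.02² + 0.49² + 0.29² + 0.16² = 0.0004 + 0.0004 + 0.0004 + 0.2401 + 0.0841 + 0.0256 = 0.3510
Σp_2ᵢ² = 0.37² + 0.02² + 0.16² + 0.32² + 0.11² + 0.02² = 0.1369 + 0.0004 + 0.0256 + 0.1024 + 0.0121 + 0.0004 = 0.2778
O = 0.2029 / √(0.3510 × 0.2778) = 0.2029 / 0.312262 = 0.64977

0.650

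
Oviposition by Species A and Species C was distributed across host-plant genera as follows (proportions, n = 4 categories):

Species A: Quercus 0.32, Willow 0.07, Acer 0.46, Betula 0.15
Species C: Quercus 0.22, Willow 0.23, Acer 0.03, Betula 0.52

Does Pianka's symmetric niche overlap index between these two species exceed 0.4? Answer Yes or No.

Yes

Σ p₁ᵢp₂ᵢ = 0.0704 + 0.0161 + 0.0138 + 0.0780 = 0.1783
Σp_1ᵢ² = 0.32² + 0.07² + 0.46² + 0.15² = 0.1024 + 0.0049 + 0.2116 + 0.0225 = 0.3414
Σp_2ᵢ² = 0.22² + 0.23² + 0.03² + 0.52² = 0.0484 + 0.0529 + 0.0009 + 0.2704 = 0.3726
O = 0.1783 / √(0.3414 × 0.3726) = 0.1783 / 0.35666 = 0.4999
O = 0.4999 > 0.4 → Yes.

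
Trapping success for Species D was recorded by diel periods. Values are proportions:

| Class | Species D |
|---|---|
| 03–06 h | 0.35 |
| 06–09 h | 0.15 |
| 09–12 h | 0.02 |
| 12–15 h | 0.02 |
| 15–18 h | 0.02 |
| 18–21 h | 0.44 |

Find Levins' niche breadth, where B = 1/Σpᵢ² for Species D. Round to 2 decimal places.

Σpᵢ² = 0.35² + 0.15² + 0.02² + 0.02² + 0.02² + 0.44² = 0.1225 + 0.0225 + 0.0004 + 0.0004 + 0.0004 + 0.1936 = 0.3398
B = 1 / 0.3398 = 2.9429

2.94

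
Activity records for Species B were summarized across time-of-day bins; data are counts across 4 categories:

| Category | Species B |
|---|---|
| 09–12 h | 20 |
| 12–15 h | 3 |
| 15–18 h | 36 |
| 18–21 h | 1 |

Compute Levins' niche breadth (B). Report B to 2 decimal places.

Proportions for Species B (n=60): 20/60=0.3333, 3/60=0.0500, 36/60=0.6000, 1/60=0.0167
Σpᵢ² = 0.3333² + 0.0500² + 0.6000² + 0.0167² = 0.111089 + 0.002500 + 0.360000 + 0.000279 = 0.473868
B = 1 / 0.473868 = 2.1103

2.11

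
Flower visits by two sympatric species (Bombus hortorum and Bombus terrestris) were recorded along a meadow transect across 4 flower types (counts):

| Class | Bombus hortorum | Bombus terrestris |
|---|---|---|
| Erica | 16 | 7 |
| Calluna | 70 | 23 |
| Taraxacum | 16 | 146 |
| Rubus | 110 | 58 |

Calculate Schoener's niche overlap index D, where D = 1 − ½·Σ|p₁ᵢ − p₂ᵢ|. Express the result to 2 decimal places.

0.45

Proportions for Bombus hortorum (n=212): 16/212=0.0755, 70/212=0.3302, 16/212=0.0755, 110/212=0.5189
Proportions for Bombus terrestris (n=234): 7/234=0.0299, 23/234=0.0983, 146/234=0.6239, 58/234=0.2479
Σ|p₁ᵢ − p₂ᵢ| = 0.0456 + 0.2319 + 0.5484 + 0.2710 = 1.0969
D = 1 − ½ × 1.0969 = 1 − 0.54845 = 0.45155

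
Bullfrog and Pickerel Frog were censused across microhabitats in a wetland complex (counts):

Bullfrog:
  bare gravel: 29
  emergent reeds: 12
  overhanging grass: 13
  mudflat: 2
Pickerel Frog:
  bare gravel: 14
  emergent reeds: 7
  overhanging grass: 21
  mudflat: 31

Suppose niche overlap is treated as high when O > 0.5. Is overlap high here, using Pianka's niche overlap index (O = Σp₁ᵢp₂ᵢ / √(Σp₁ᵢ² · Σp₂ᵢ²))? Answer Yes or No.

Yes

Proportions for Bullfrog (n=56): 29/56=0.5179, 12/56=0.2143, 13/56=0.2321, 2/56=0.0357
Proportions for Pickerel Frog (n=73): 14/73=0.1918, 7/73=0.0959, 21/73=0.2877, 31/73=0.4247
Σ p₁ᵢp₂ᵢ = 0.099333 + 0.020551 + 0.066775 + 0.015162 = 0.201821
Σp_1ᵢ² = 0.5179² + 0.2143² + 0.2321² + 0.0357² = 0.268220 + 0.045924 + 0.053870 + 0.001274 = 0.369288
Σp_2ᵢ² = 0.1918² + 0.0959² + 0.2877² + 0.4247² = 0.036787 + 0.009197 + 0.082771 + 0.180370 = 0.309125
O = 0.201821 / √(0.369288 × 0.309125) = 0.201821 / 0.3378700 = 0.5973
O = 0.5973 > 0.5 → Yes.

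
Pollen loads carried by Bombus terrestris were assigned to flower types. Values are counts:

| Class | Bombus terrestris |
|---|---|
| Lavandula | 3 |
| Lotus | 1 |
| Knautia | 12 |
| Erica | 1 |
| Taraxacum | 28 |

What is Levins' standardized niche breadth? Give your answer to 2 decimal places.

0.29

Proportions for Bombus terrestris (n=45): 3/45=0.0667, 1/45=0.0222, 12/45=0.2667, 1/45=0.0222, 28/45=0.6222
Σpᵢ² = 0.0667² + 0.0222² + 0.2667² + 0.0222² + 0.6222² = 0.004449 + 0.000493 + 0.071129 + 0.000493 + 0.387133 = 0.463697
B = 1 / 0.463697 = 2.1566
Bₛ = (B − 1)/(n − 1) = (2.1566 − 1)/(5 − 1) = 1.1566/4 = 0.2892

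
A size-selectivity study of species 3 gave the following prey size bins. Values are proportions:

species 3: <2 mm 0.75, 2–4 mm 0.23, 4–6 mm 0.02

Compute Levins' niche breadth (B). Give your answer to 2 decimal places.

Σpᵢ² = 0.75² + 0.23² + 0.02² = 0.5625 + 0.0529 + 0.0004 = 0.6158
B = 1 / 0.6158 = 1.6239

1.62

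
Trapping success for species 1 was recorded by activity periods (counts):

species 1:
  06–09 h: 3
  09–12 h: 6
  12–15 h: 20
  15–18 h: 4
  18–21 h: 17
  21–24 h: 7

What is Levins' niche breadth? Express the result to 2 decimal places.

4.07

Proportions for species 1 (n=57): 3/57=0.0526, 6/57=0.1053, 20/57=0.3509, 4/57=0.0702, 17/57=0.2982, 7/57=0.1228
Σpᵢ² = 0.0526² + 0.1053² + 0.3509² + 0.0702² + 0.2982² + 0.1228² = 0.002767 + 0.011088 + 0.123131 + 0.004928 + 0.088923 + 0.015080 = 0.245917
B = 1 / 0.245917 = 4.0664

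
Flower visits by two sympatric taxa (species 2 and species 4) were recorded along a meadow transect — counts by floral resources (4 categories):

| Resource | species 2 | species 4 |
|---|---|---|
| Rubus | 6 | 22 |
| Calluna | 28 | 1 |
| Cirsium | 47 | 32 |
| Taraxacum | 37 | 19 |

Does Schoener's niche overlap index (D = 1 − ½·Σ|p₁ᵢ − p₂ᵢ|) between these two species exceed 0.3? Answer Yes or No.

Yes

Proportions for species 2 (n=118): 6/118=0.0508, 28/118=0.2373, 47/118=0.3983, 37/118=0.3136
Proportions for species 4 (n=74): 22/74=0.2973, 1/74=0.0135, 32/74=0.4324, 19/74=0.2568
Σ|p₁ᵢ − p₂ᵢ| = 0.2465 + 0.2238 + 0.0341 + 0.0568 = 0.5612
D = 1 − ½ × 0.5612 = 1 − 0.28060 = 0.71940
D = 0.71940 > 0.3 → Yes.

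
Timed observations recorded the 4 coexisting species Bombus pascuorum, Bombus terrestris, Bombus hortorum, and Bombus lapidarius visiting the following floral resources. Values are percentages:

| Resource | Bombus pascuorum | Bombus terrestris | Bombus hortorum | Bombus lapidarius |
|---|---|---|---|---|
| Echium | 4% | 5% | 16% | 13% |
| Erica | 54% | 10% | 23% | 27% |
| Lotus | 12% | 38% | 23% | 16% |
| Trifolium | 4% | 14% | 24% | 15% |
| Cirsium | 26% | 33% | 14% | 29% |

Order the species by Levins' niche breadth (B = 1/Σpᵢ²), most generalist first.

Convert percentages to proportions (divide by 100).
Σp_pascᵢ² = 0.04² + 0.54² + 0.12² + 0.04² + 0.26² = 0.0016 + 0.2916 + 0.0144 + 0.0016 + 0.0676 = 0.3768
B_pasc = 1 / 0.3768 = 2.6539
Σp_terrᵢ² = 0.05² + 0.10² + 0.38² + 0.14² + 0.33² = 0.0025 + 0.0100 + 0.1444 + 0.0196 + 0.1089 = 0.2854
B_terr = 1 / 0.2854 = 3.5039
Σp_hortᵢ² = 0.16² + 0.23² + 0.23² + 0.24² + 0.14² = 0.0256 + 0.0529 + 0.0529 + 0.0576 + 0.0196 = 0.2086
B_hort = 1 / 0.2086 = 4.7939
Σp_lapiᵢ² = 0.13² + 0.27² + 0.16² + 0.15² + 0.29² = 0.0169 + 0.0729 + 0.0256 + 0.0225 + 0.0841 = 0.2220
B_lapi = 1 / 0.2220 = 4.5045
Ranking by B (broadest → narrowest): Bombus hortorum (4.79) > Bombus lapidarius (4.50) > Bombus terrestris (3.50) > Bombus pascuorum (2.65)

Bombus hortorum > Bombus lapidarius > Bombus terrestris > Bombus pascuorum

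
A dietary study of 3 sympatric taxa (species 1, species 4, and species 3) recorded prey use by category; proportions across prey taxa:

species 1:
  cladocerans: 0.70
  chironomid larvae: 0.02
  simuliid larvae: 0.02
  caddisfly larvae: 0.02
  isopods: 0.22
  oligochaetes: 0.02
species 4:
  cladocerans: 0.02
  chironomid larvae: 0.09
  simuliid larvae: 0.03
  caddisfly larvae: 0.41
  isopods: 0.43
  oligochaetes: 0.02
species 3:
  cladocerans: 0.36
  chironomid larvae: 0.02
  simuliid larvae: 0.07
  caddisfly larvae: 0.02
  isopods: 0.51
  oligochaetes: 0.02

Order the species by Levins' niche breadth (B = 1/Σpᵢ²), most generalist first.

Σp_1ᵢ² = 0.70² + 0.02² + 0.02² + 0.02² + 0.22² + 0.02² = 0.4900 + 0.0004 + 0.0004 + 0.0004 + 0.0484 + 0.0004 = 0.5400
B_1 = 1 / 0.5400 = 1.8519
Σp_4ᵢ² = 0.02² + 0.09² + 0.03² + 0.41² + 0.43² + 0.02² = 0.0004 + 0.0081 + 0.0009 + 0.1681 + 0.1849 + 0.0004 = 0.3628
B_4 = 1 / 0.3628 = 2.7563
Σp_3ᵢ² = 0.36² + 0.02² + 0.07² + 0.02² + 0.51² + 0.02² = 0.1296 + 0.0004 + 0.0049 + 0.0004 + 0.2601 + 0.0004 = 0.3958
B_3 = 1 / 0.3958 = 2.5265
Ranking by B (broadest → narrowest): species 4 (2.76) > species 3 (2.53) > species 1 (1.85)

species 4 > species 3 > species 1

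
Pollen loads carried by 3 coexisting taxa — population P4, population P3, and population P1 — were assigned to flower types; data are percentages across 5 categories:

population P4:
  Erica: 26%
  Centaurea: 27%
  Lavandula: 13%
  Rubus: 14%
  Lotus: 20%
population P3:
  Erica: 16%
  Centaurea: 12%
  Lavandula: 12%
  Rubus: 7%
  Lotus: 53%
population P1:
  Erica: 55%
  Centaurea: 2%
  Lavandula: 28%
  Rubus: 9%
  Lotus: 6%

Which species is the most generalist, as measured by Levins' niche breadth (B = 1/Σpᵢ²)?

Convert percentages to proportions (divide by 100).
Σp_P4ᵢ² = 0.26² + 0.27² + 0.13² + 0.14² + 0.20² = 0.0676 + 0.0729 + 0.0169 + 0.0196 + 0.0400 = 0.2170
B_P4 = 1 / 0.2170 = 4.6083
Σp_P3ᵢ² = 0.16² + 0.12² + 0.12² + 0.07² + 0.53² = 0.0256 + 0.0144 + 0.0144 + 0.0049 + 0.2809 = 0.3402
B_P3 = 1 / 0.3402 = 2.9394
Σp_P1ᵢ² = 0.55² + 0.02² + 0.28² + 0.09² + 0.06² = 0.3025 + 0.0004 + 0.0784 + 0.0081 + 0.0036 = 0.3930
B_P1 = 1 / 0.3930 = 2.5445
Highest B → broadest niche (most generalist): population P4 (B = 4.61).

population P4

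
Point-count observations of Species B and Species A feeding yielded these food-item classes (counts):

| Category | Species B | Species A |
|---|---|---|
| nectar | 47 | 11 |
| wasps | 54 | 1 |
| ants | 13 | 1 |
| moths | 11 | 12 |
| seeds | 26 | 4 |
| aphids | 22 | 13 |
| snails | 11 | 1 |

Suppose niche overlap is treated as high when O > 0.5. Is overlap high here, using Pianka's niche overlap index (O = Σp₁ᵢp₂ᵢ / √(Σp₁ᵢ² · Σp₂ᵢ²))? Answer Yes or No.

Yes

Proportions for Species B (n=184): 47/184=0.2554, 54/184=0.2935, 13/184=0.0707, 11/184=0.0598, 26/184=0.1413, 22/184=0.1196, 11/184=0.0598
Proportions for Species A (n=43): 11/43=0.2558, 1/43=0.0233, 1/43=0.0233, 12/43=0.2791, 4/43=0.0930, 13/43=0.3023, 1/43=0.0233
Σ p₁ᵢp₂ᵢ = 0.065331 + 0.006839 + 0.001647 + 0.016690 + 0.013141 + 0.036155 + 0.001393 = 0.141196
Σp_1ᵢ² = 0.2554² + 0.2935² + 0.0707² + 0.0598² + 0.1413² + 0.1196² + 0.0598² = 0.065229 + 0.086142 + 0.004998 + 0.003576 + 0.019966 + 0.014304 + 0.003576 = 0.197791
Σp_2ᵢ² = 0.2558² + 0.0233² + 0.0233² + 0.2791² + 0.0930² + 0.3023² + 0.0233² = 0.065434 + 0.000543 + 0.000543 + 0.077897 + 0.008649 + 0.091385 + 0.000543 = 0.244994
O = 0.141196 / √(0.197791 × 0.244994) = 0.141196 / 0.2201309 = 0.6414
O = 0.6414 > 0.5 → Yes.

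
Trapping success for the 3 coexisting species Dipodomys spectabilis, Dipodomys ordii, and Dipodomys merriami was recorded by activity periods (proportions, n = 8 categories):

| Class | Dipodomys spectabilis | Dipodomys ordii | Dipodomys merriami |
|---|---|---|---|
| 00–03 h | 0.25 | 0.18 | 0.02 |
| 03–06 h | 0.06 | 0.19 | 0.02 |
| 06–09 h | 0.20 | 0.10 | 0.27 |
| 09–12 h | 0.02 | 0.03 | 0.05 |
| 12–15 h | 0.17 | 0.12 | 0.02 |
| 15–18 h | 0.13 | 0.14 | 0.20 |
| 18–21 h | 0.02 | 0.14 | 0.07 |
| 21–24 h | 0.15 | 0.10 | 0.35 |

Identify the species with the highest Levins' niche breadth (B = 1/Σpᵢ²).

Σp_specᵢ² = 0.25² + 0.06² + 0.20² + 0.02² + 0.17² + 0.13² + 0.02² + 0.15² = 0.0625 + 0.0036 + 0.0400 + 0.0004 + 0.0289 + 0.0169 + 0.0004 + 0.0225 = 0.1752
B_spec = 1 / 0.1752 = 5.7078
Σp_ordiᵢ² = 0.18² + 0.19² + 0.10² + 0.03² + 0.12² + 0.14² + 0.14² + 0.10² = 0.0324 + 0.0361 + 0.0100 + 0.0009 + 0.0144 + 0.0196 + 0.0196 + 0.0100 = 0.1430
B_ordi = 1 / 0.1430 = 6.9930
Σp_merrᵢ² = 0.02² + 0.02² + 0.27² + 0.05² + 0.02² + 0.20² + 0.07² + 0.35² = 0.0004 + 0.0004 + 0.0729 + 0.0025 + 0.0004 + 0.0400 + 0.0049 + 0.1225 = 0.2440
B_merr = 1 / 0.2440 = 4.0984
Highest B → broadest niche (most generalist): Dipodomys ordii (B = 6.99).

Dipodomys ordii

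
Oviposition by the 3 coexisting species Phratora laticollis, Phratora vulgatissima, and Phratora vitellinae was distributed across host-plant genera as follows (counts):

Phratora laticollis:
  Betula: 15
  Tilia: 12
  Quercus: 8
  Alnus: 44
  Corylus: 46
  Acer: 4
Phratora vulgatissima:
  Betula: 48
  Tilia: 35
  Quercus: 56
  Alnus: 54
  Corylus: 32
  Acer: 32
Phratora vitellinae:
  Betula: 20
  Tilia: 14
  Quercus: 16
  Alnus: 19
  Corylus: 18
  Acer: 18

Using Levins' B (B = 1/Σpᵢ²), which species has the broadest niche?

Phratora vitellinae

Proportions for Phratora laticollis (n=129): 15/129=0.1163, 12/129=0.0930, 8/129=0.0620, 44/129=0.3411, 46/129=0.3566, 4/129=0.0310
Proportions for Phratora vulgatissima (n=257): 48/257=0.1868, 35/257=0.1362, 56/257=0.2179, 54/257=0.2101, 32/257=0.1245, 32/257=0.1245
Proportions for Phratora vitellinae (n=105): 20/105=0.1905, 14/105=0.1333, 16/105=0.1524, 19/105=0.1810, 18/105=0.1714, 18/105=0.1714
Σp_latiᵢ² = 0.1163² + 0.0930² + 0.0620² + 0.3411² + 0.3566² + 0.0310² = 0.013526 + 0.008649 + 0.003844 + 0.116349 + 0.127164 + 0.000961 = 0.270493
B_lati = 1 / 0.270493 = 3.6970
Σp_vulgᵢ² = 0.1868² + 0.1362² + 0.2179² + 0.2101² + 0.1245² + 0.1245² = 0.034894 + 0.018550 + 0.047480 + 0.044142 + 0.015500 + 0.015500 = 0.176066
B_vulg = 1 / 0.176066 = 5.6797
Σp_viteᵢ² = 0.1905² + 0.1333² + 0.1524² + 0.1810² + 0.1714² + 0.1714² = 0.036290 + 0.017769 + 0.023226 + 0.032761 + 0.029378 + 0.029378 = 0.168802
B_vite = 1 / 0.168802 = 5.9241
Highest B → broadest niche (most generalist): Phratora vitellinae (B = 5.92).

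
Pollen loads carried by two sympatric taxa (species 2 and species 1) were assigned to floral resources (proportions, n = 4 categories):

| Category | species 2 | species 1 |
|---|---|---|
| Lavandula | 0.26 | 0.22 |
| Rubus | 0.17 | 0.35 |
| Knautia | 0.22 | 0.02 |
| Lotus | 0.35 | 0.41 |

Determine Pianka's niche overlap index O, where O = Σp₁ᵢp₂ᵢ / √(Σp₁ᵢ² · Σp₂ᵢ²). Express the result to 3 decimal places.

Σ p₁ᵢp₂ᵢ = 0.0572 + 0.0595 + 0.0044 + 0.1435 = 0.2646
Σp_1ᵢ² = 0.26² + 0.17² + 0.22² + 0.35² = 0.0676 + 0.0289 + 0.0484 + 0.1225 = 0.2674
Σp_2ᵢ² = 0.22² + 0.35² + 0.02² + 0.41² = 0.0484 + 0.1225 + 0.0004 + 0.1681 = 0.3394
O = 0.2646 / √(0.2674 × 0.3394) = 0.2646 / 0.301257 = 0.87832

0.878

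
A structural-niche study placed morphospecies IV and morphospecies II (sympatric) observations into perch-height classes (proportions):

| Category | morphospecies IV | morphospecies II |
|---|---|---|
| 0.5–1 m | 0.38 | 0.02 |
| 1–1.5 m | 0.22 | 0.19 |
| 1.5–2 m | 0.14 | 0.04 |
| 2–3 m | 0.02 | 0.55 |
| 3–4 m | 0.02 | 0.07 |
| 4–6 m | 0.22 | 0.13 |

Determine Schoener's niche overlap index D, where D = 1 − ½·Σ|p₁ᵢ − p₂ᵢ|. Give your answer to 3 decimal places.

Σ|p₁ᵢ − p₂ᵢ| = 0.36 + 0.03 + 0.10 + 0.53 + 0.05 + 0.09 = 1.16
D = 1 − ½ × 1.16 = 1 − 0.580 = 0.42000

0.420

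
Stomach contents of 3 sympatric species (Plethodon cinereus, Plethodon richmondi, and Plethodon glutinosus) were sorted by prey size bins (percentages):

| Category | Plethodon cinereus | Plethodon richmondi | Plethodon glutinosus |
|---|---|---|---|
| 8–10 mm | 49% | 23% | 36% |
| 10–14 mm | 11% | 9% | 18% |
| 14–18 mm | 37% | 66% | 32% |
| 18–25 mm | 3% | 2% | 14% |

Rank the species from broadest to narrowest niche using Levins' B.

Plethodon glutinosus > Plethodon cinereus > Plethodon richmondi

Convert percentages to proportions (divide by 100).
Σp_cineᵢ² = 0.49² + 0.11² + 0.37² + 0.03² = 0.2401 + 0.0121 + 0.1369 + 0.0009 = 0.3900
B_cine = 1 / 0.3900 = 2.5641
Σp_richᵢ² = 0.23² + 0.09² + 0.66² + 0.02² = 0.0529 + 0.0081 + 0.4356 + 0.0004 = 0.4970
B_rich = 1 / 0.4970 = 2.0121
Σp_glutᵢ² = 0.36² + 0.18² + 0.32² + 0.14² = 0.1296 + 0.0324 + 0.1024 + 0.0196 = 0.2840
B_glut = 1 / 0.2840 = 3.5211
Ranking by B (broadest → narrowest): Plethodon glutinosus (3.52) > Plethodon cinereus (2.56) > Plethodon richmondi (2.01)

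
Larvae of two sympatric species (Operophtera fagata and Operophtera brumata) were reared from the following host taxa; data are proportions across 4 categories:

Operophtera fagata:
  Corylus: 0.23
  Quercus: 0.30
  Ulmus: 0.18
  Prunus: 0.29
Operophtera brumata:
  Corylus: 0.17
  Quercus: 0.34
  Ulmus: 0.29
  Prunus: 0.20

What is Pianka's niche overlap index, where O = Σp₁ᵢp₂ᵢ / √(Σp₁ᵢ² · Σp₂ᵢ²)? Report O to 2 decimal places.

0.95

Σ p₁ᵢp₂ᵢ = 0.0391 + 0.1020 + 0.0522 + 0.0580 = 0.2513
Σp_1ᵢ² = 0.23² + 0.30² + 0.18² + 0.29² = 0.0529 + 0.0900 + 0.0324 + 0.0841 = 0.2594
Σp_2ᵢ² = 0.17² + 0.34² + 0.29² + 0.20² = 0.0289 + 0.1156 + 0.0841 + 0.0400 = 0.2686
O = 0.2513 / √(0.2594 × 0.2686) = 0.2513 / 0.26396 = 0.9520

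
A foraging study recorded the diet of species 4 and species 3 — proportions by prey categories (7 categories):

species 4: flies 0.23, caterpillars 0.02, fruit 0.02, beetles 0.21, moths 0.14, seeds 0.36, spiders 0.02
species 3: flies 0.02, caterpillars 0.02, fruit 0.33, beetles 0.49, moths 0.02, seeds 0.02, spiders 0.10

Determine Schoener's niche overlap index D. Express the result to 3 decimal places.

0.330

Σ|p₁ᵢ − p₂ᵢ| = 0.21 + 0.00 + 0.31 + 0.28 + 0.12 + 0.34 + 0.08 = 1.34
D = 1 − ½ × 1.34 = 1 − 0.670 = 0.33000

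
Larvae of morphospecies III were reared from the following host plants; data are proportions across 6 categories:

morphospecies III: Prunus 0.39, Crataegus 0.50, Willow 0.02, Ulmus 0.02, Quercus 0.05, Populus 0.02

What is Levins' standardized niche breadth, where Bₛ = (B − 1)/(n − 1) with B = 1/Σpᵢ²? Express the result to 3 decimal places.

0.293

Σpᵢ² = 0.39² + 0.50² + 0.02² + 0.02² + 0.05² + 0.02² = 0.1521 + 0.2500 + 0.0004 + 0.0004 + 0.0025 + 0.0004 = 0.4058
B = 1 / 0.4058 = 2.46427
Bₛ = (B − 1)/(n − 1) = (2.46427 − 1)/(6 − 1) = 1.46427/5 = 0.29285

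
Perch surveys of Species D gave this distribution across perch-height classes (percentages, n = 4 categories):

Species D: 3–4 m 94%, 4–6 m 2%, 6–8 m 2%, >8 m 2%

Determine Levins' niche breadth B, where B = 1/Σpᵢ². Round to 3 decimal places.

1.130

Convert percentages to proportions (divide by 100).
Σpᵢ² = 0.94² + 0.02² + 0.02² + 0.02² = 0.8836 + 0.0004 + 0.0004 + 0.0004 = 0.8848
B = 1 / 0.8848 = 1.13020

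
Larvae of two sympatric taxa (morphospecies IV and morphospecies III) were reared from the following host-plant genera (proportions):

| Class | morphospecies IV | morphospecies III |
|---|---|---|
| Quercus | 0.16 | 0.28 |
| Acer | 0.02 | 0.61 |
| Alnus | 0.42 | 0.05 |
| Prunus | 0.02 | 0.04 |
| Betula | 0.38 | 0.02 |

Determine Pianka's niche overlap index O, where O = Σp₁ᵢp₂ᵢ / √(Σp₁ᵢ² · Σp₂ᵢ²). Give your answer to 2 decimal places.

Σ p₁ᵢp₂ᵢ = 0.0448 + 0.0122 + 0.0210 + 0.0008 + 0.0076 = 0.0864
Σp_1ᵢ² = 0.16² + 0.02² + 0.42² + 0.02² + 0.38² = 0.0256 + 0.0004 + 0.1764 + 0.0004 + 0.1444 = 0.3472
Σp_2ᵢ² = 0.28² + 0.61² + 0.05² + 0.04² + 0.02² = 0.0784 + 0.3721 + 0.0025 + 0.0016 + 0.0004 = 0.4550
O = 0.0864 / √(0.3472 × 0.4550) = 0.0864 / 0.39746 = 0.2174

0.22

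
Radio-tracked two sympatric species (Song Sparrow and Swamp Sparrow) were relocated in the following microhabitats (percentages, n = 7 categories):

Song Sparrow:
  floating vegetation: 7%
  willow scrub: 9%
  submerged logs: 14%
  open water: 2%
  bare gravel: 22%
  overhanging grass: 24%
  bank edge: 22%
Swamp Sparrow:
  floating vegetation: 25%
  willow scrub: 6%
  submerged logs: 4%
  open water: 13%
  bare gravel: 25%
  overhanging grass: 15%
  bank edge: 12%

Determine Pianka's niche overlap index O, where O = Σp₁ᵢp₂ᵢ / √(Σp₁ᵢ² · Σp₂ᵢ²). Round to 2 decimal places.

Convert percentages to proportions (divide by 100).
Σ p₁ᵢp₂ᵢ = 0.0175 + 0.0054 + 0.0056 + 0.0026 + 0.0550 + 0.0360 + 0.0264 = 0.1485
Σp_1ᵢ² = 0.07² + 0.09² + 0.14² + 0.02² + 0.22² + 0.24² + 0.22² = 0.0049 + 0.0081 + 0.0196 + 0.0004 + 0.0484 + 0.0576 + 0.0484 = 0.1874
Σp_2ᵢ² = 0.25² + 0.06² + 0.04² + 0.13² + 0.25² + 0.15² + 0.12² = 0.0625 + 0.0036 + 0.0016 + 0.0169 + 0.0625 + 0.0225 + 0.0144 = 0.1840
O = 0.1485 / √(0.1874 × 0.1840) = 0.1485 / 0.18569 = 0.7997

0.80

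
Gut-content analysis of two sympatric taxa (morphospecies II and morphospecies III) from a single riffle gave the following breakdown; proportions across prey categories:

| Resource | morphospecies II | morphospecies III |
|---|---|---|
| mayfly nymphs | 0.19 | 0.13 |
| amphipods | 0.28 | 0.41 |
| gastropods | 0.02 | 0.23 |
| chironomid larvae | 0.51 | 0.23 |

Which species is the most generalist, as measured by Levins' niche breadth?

Σp_IIᵢ² = 0.19² + 0.28² + 0.02² + 0.51² = 0.0361 + 0.0784 + 0.0004 + 0.2601 = 0.3750
B_II = 1 / 0.3750 = 2.6667
Σp_IIIᵢ² = 0.13² + 0.41² + 0.23² + 0.23² = 0.0169 + 0.1681 + 0.0529 + 0.0529 = 0.2908
B_III = 1 / 0.2908 = 3.4388
Highest B → broadest niche (most generalist): morphospecies III (B = 3.44).

morphospecies III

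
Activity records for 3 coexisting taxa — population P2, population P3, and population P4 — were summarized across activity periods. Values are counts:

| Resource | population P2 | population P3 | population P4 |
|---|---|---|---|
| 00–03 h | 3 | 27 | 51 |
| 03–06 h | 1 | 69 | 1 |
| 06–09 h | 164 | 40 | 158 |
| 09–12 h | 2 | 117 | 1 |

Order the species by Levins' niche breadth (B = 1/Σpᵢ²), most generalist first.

population P3 > population P4 > population P2

Proportions for population P2 (n=170): 3/170=0.0176, 1/170=0.0059, 164/170=0.9647, 2/170=0.0118
Proportions for population P3 (n=253): 27/253=0.1067, 69/253=0.2727, 40/253=0.1581, 117/253=0.4625
Proportions for population P4 (n=211): 51/211=0.2417, 1/211=0.0047, 158/211=0.7488, 1/211=0.0047
Σp_P2ᵢ² = 0.0176² + 0.0059² + 0.9647² + 0.0118² = 0.000310 + 0.000035 + 0.930646 + 0.000139 = 0.931130
B_P2 = 1 / 0.931130 = 1.0740
Σp_P3ᵢ² = 0.1067² + 0.2727² + 0.1581² + 0.4625² = 0.011385 + 0.074365 + 0.024996 + 0.213906 = 0.324652
B_P3 = 1 / 0.324652 = 3.0802
Σp_P4ᵢ² = 0.2417² + 0.0047² + 0.7488² + 0.0047² = 0.058419 + 0.000022 + 0.560701 + 0.000022 = 0.619164
B_P4 = 1 / 0.619164 = 1.6151
Ranking by B (broadest → narrowest): population P3 (3.08) > population P4 (1.62) > population P2 (1.07)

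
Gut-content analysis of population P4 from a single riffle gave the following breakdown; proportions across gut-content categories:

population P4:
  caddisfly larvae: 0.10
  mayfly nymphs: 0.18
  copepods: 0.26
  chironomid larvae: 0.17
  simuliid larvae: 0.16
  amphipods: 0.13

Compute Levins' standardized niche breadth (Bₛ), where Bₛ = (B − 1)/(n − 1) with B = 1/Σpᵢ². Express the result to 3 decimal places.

0.903

Σpᵢ² = 0.10² + 0.18² + 0.26² + 0.17² + 0.16² + 0.13² = 0.0100 + 0.0324 + 0.0676 + 0.0289 + 0.0256 + 0.0169 = 0.1814
B = 1 / 0.1814 = 5.51268
Bₛ = (B − 1)/(n − 1) = (5.51268 − 1)/(6 − 1) = 4.51268/5 = 0.90254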